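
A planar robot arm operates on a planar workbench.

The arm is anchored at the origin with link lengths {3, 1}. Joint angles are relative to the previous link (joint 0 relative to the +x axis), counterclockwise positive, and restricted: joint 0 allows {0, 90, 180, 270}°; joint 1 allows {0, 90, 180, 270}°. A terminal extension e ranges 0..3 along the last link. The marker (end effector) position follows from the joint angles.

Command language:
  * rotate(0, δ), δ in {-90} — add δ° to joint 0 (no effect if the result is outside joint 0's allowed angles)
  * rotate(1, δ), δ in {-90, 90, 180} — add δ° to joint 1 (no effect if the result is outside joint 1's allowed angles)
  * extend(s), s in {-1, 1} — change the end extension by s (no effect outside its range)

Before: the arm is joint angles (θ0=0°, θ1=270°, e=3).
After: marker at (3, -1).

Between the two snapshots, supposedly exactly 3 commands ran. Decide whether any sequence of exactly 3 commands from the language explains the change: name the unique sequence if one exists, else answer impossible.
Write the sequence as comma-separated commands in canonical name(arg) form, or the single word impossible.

from: joint angles (θ0=0°, θ1=270°, e=3)
[1] after extend(-1): joint angles (θ0=0°, θ1=270°, e=2)
[2] after extend(-1): joint angles (θ0=0°, θ1=270°, e=1)
[3] after extend(-1): joint angles (θ0=0°, θ1=270°, e=0)
uniquely the one of 216 3-step routes that fits.

extend(-1), extend(-1), extend(-1)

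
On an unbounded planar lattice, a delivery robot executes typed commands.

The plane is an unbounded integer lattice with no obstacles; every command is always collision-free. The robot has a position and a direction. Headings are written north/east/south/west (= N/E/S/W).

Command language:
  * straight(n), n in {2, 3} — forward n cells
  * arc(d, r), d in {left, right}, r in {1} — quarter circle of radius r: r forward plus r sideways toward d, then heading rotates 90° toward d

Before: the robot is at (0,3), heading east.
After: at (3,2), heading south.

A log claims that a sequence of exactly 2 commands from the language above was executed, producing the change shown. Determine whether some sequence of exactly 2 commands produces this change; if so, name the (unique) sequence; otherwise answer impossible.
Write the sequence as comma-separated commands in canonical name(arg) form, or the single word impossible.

key: cell and facing (now S) both changed — the 2 commands mix motion and turning
start: at (0,3), heading east
t=1 straight(2) ⇒ at (2,3), heading east
t=2 arc(right, 1) ⇒ at (3,2), heading south
no rival 2-sequence matches.

straight(2), arc(right, 1)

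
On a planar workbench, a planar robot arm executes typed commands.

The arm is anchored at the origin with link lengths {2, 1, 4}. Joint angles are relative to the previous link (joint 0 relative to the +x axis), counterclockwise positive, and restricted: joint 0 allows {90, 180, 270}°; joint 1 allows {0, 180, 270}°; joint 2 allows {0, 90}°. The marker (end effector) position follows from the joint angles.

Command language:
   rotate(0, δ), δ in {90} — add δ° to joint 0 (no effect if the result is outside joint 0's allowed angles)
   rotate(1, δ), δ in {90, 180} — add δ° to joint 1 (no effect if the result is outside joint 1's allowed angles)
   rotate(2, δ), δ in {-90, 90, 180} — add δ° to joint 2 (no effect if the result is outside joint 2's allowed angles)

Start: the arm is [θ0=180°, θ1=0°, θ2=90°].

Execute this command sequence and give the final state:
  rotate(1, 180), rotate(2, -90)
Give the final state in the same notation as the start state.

[θ0=180°, θ1=180°, θ2=0°]

t0: [θ0=180°, θ1=0°, θ2=90°]
[1] after rotate(1, 180): [θ0=180°, θ1=180°, θ2=90°]
[2] after rotate(2, -90): [θ0=180°, θ1=180°, θ2=0°]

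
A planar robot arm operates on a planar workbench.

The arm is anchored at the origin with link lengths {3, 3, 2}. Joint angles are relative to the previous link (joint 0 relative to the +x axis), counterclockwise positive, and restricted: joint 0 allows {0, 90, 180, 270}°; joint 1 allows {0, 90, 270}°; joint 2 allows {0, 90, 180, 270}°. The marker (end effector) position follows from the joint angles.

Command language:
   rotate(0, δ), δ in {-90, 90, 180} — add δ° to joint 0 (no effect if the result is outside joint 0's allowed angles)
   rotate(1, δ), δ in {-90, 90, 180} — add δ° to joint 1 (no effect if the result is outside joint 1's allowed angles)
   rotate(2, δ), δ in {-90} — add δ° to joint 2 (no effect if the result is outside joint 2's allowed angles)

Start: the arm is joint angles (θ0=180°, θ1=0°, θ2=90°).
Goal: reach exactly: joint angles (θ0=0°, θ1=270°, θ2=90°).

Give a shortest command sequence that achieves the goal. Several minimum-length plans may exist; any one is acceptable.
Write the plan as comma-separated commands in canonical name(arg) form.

from: joint angles (θ0=180°, θ1=0°, θ2=90°)
[1] after rotate(1, -90): joint angles (θ0=180°, θ1=270°, θ2=90°)
[2] after rotate(0, 180): joint angles (θ0=0°, θ1=270°, θ2=90°)
nothing shorter than 2 reaches the goal.

rotate(1, -90), rotate(0, 180)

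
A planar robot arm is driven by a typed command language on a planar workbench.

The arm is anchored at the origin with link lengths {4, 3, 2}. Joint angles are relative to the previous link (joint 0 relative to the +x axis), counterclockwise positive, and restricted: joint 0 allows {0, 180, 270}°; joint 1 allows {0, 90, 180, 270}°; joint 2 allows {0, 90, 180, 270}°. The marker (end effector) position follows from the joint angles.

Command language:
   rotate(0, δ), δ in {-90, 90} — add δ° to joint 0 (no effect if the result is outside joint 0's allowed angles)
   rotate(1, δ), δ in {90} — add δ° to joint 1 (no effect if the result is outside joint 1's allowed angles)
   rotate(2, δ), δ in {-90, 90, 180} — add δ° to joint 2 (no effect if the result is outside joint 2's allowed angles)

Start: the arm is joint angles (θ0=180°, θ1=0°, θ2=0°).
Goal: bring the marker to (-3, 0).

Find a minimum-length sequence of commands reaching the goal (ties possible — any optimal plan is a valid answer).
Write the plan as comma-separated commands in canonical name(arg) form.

rotate(2, 180), rotate(1, 90), rotate(1, 90)

t0: joint angles (θ0=180°, θ1=0°, θ2=0°)
t=1 rotate(2, 180) ⇒ joint angles (θ0=180°, θ1=0°, θ2=180°)
t=2 rotate(1, 90) ⇒ joint angles (θ0=180°, θ1=90°, θ2=180°)
t=3 rotate(1, 90) ⇒ joint angles (θ0=180°, θ1=180°, θ2=180°)
minimal: 3 command(s), checked below 3.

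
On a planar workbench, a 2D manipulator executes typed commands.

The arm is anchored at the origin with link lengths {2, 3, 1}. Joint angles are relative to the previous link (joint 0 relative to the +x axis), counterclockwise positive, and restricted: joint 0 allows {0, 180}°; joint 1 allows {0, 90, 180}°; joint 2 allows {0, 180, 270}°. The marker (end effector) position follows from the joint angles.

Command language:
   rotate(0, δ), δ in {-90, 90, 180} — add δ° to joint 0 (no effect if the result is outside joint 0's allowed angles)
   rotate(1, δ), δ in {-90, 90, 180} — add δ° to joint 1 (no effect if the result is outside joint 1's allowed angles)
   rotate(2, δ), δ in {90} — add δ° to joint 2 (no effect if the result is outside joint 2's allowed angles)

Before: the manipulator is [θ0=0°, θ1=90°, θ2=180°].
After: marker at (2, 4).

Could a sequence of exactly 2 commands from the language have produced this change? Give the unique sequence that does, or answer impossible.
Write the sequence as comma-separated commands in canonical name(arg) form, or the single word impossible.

rotate(2, 90), rotate(2, 90)

t0: [θ0=0°, θ1=90°, θ2=180°]
t=1 rotate(2, 90) ⇒ [θ0=0°, θ1=90°, θ2=270°]
t=2 rotate(2, 90) ⇒ [θ0=0°, θ1=90°, θ2=0°]
all 49 alternatives checked — unique.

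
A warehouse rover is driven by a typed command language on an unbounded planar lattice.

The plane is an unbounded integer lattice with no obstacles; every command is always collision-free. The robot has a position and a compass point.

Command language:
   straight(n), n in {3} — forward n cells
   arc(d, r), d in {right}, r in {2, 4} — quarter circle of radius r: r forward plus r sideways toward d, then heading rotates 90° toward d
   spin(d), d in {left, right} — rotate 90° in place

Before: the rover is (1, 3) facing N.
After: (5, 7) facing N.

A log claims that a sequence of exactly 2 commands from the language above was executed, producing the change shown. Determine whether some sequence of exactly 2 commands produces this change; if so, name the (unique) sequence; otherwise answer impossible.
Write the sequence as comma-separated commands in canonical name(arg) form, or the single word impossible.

key: heading stays N — rotations cancel among the 2 commands
from: (1, 3) facing N
step 1 (arc(right, 4)): (5, 7) facing E
step 2 (spin(left)): (5, 7) facing N
all 25 alternatives checked — unique.

arc(right, 4), spin(left)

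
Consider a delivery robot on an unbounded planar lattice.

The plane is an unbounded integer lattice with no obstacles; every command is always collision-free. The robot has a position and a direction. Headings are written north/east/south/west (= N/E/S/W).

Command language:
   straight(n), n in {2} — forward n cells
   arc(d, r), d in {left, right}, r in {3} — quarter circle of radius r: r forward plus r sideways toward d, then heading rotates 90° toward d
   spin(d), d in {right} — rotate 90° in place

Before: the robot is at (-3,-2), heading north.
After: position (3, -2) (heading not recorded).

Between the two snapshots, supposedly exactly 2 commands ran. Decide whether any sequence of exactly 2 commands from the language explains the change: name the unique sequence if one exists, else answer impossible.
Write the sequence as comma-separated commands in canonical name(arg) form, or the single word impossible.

arc(right, 3), arc(right, 3)

t0: at (-3,-2), heading north
1. arc(right, 3) → at (0,1), heading east
2. arc(right, 3) → at (3,-2), heading south
no other 2-command option fits: unique.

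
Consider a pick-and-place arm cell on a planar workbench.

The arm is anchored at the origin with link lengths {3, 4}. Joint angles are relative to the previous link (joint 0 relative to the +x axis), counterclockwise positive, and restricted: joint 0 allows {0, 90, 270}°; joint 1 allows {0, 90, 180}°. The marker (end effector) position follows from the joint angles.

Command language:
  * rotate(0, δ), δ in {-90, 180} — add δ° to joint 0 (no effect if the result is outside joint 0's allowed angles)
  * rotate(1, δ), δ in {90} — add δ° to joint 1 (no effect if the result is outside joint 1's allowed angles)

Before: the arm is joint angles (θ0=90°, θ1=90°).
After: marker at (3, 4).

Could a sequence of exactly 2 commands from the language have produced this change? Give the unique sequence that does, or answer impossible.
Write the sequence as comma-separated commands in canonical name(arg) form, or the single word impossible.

rotate(0, -90), rotate(0, 180)

key: running rotate(0, 180) before rotate(0, -90) would end elsewhere — order is forced
t0: joint angles (θ0=90°, θ1=90°)
[1] after rotate(0, -90): joint angles (θ0=0°, θ1=90°)
[2] after rotate(0, 180): joint angles (θ0=0°, θ1=90°)
no other 2-command option fits: unique.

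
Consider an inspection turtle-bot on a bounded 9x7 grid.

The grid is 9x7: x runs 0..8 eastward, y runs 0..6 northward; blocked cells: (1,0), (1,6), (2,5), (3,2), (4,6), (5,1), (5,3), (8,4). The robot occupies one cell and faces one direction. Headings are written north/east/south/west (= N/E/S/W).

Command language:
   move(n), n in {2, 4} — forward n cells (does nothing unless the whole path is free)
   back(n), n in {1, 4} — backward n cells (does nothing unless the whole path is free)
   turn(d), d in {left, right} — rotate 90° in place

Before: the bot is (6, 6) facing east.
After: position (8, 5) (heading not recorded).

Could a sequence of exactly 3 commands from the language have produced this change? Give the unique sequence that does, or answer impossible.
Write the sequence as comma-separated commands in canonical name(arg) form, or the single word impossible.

key: order matters: swapping move(2) and back(1) lands elsewhere
from: (6, 6) facing east
step 1 (move(2)): (8, 6) facing east
step 2 (turn(left)): (8, 6) facing north
step 3 (back(1)): (8, 5) facing north
no rival 3-sequence matches.

move(2), turn(left), back(1)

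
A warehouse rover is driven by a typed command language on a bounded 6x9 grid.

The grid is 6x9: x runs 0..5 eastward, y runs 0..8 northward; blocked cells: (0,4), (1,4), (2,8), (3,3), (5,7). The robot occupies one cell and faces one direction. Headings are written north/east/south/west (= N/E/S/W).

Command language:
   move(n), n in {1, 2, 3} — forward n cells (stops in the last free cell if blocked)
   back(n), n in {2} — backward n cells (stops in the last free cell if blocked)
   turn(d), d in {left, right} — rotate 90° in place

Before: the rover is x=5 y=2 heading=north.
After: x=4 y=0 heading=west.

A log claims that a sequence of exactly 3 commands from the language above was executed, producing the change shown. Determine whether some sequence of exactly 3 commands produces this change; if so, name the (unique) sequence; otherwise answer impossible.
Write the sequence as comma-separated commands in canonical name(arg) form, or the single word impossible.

key: running move(1) before back(2) would end elsewhere — order is forced
t0: x=5 y=2 heading=north
1. back(2) → x=5 y=0 heading=north
2. turn(left) → x=5 y=0 heading=west
3. move(1) → x=4 y=0 heading=west
uniquely the one of 216 3-step routes that fits.

back(2), turn(left), move(1)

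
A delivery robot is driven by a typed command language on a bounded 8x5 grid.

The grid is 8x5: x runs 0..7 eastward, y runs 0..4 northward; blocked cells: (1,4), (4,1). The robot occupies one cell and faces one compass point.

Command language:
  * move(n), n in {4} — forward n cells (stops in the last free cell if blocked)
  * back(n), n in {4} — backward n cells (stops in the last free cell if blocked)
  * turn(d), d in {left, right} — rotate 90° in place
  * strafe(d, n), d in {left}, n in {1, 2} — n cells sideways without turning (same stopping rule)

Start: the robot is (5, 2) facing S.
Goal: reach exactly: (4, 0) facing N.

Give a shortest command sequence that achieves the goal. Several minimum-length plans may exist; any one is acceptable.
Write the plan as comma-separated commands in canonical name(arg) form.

begin: (5, 2) facing S
step 1 (turn(left)): (5, 2) facing E
step 2 (turn(left)): (5, 2) facing N
step 3 (back(4)): (5, 0) facing N
step 4 (strafe(left, 1)): (4, 0) facing N
no 3-step plan works, so 4 is optimal.

turn(left), turn(left), back(4), strafe(left, 1)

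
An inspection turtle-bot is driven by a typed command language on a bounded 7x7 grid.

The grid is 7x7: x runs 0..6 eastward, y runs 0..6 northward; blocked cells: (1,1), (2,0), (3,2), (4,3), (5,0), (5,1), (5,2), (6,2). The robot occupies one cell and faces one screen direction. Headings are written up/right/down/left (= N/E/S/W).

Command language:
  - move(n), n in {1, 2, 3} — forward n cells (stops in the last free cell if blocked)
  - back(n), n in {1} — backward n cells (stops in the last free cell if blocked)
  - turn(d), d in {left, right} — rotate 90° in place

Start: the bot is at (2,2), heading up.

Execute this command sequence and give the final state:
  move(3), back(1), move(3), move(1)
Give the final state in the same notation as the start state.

at (2,6), heading up

initial: at (2,2), heading up
t=1 move(3) ⇒ at (2,5), heading up
t=2 back(1) ⇒ at (2,4), heading up
t=3 move(3) ⇒ at (2,6), heading up
t=4 move(1) ⇒ at (2,6), heading up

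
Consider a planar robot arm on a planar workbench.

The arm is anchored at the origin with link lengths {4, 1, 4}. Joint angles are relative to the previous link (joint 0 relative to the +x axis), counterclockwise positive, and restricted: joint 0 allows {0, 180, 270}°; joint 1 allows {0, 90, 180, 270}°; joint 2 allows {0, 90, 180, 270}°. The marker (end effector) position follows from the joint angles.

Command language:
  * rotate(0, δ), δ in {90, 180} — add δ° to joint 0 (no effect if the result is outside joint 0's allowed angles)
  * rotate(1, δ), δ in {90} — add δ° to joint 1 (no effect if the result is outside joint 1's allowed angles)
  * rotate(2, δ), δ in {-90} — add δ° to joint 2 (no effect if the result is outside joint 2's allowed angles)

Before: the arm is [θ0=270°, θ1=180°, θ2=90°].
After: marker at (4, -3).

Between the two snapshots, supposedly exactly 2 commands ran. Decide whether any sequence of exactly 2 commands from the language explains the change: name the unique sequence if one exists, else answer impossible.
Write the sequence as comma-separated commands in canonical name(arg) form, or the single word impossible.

rotate(2, -90), rotate(2, -90)

start: [θ0=270°, θ1=180°, θ2=90°]
t=1 rotate(2, -90) ⇒ [θ0=270°, θ1=180°, θ2=0°]
t=2 rotate(2, -90) ⇒ [θ0=270°, θ1=180°, θ2=270°]
uniquely the one of 16 2-step routes that fits.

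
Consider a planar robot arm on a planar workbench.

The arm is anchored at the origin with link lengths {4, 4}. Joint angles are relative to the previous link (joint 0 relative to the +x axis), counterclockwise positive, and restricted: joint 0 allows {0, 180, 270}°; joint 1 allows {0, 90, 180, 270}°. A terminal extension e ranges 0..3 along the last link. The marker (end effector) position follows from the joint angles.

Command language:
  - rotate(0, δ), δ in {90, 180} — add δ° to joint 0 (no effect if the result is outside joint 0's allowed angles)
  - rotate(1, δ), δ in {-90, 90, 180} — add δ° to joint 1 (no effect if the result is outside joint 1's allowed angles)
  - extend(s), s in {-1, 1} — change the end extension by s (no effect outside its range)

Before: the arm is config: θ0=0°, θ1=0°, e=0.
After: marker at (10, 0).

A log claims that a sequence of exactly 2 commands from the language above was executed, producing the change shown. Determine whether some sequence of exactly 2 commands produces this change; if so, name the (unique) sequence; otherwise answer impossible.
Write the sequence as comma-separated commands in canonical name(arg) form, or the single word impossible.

extend(1), extend(1)

from: config: θ0=0°, θ1=0°, e=0
[1] after extend(1): config: θ0=0°, θ1=0°, e=1
[2] after extend(1): config: θ0=0°, θ1=0°, e=2
no rival 2-sequence matches.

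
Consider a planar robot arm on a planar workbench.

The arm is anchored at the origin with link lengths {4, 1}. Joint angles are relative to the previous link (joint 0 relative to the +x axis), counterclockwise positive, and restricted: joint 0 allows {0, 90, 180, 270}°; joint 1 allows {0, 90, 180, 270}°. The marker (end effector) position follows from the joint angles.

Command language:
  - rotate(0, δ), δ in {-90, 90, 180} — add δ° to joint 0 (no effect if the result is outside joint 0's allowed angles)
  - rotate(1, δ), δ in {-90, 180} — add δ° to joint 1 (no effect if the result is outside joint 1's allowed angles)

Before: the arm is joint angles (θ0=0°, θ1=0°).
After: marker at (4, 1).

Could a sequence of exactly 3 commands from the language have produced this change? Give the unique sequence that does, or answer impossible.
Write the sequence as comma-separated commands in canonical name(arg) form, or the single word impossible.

t0: joint angles (θ0=0°, θ1=0°)
step 1 (rotate(1, -90)): joint angles (θ0=0°, θ1=270°)
step 2 (rotate(1, -90)): joint angles (θ0=0°, θ1=180°)
step 3 (rotate(1, -90)): joint angles (θ0=0°, θ1=90°)
uniquely the one of 125 3-step routes that fits.

rotate(1, -90), rotate(1, -90), rotate(1, -90)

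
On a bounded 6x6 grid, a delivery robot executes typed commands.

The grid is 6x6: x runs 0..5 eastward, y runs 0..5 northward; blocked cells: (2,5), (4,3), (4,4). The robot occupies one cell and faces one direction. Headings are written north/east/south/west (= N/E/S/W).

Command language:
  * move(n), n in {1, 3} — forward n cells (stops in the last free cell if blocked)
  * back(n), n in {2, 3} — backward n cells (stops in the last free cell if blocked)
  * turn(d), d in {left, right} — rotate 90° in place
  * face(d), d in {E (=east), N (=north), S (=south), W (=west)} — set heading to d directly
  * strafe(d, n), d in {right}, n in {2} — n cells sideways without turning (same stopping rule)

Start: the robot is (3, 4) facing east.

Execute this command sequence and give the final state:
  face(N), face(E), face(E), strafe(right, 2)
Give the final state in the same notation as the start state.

from: (3, 4) facing east
1. face(N) → (3, 4) facing north
2. face(E) → (3, 4) facing east
3. face(E) → (3, 4) facing east
4. strafe(right, 2) → (3, 2) facing east

(3, 2) facing east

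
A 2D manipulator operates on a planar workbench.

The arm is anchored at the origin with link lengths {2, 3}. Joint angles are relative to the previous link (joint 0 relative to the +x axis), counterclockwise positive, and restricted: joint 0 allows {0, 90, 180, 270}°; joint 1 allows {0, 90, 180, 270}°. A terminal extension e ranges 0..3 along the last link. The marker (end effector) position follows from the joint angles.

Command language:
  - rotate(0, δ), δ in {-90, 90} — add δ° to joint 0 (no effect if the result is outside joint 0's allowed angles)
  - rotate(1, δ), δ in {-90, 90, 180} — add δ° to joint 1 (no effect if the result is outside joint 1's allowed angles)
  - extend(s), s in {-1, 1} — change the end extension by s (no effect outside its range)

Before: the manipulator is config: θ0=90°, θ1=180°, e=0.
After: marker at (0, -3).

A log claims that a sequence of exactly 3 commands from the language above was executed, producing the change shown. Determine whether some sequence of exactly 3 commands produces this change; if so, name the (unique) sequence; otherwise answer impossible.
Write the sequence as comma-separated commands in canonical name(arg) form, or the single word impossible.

extend(-1), extend(1), extend(1)

key: running extend(1) before extend(-1) would end elsewhere — order is forced
t0: config: θ0=90°, θ1=180°, e=0
step 1 (extend(-1)): config: θ0=90°, θ1=180°, e=0
step 2 (extend(1)): config: θ0=90°, θ1=180°, e=1
step 3 (extend(1)): config: θ0=90°, θ1=180°, e=2
no rival 3-sequence matches.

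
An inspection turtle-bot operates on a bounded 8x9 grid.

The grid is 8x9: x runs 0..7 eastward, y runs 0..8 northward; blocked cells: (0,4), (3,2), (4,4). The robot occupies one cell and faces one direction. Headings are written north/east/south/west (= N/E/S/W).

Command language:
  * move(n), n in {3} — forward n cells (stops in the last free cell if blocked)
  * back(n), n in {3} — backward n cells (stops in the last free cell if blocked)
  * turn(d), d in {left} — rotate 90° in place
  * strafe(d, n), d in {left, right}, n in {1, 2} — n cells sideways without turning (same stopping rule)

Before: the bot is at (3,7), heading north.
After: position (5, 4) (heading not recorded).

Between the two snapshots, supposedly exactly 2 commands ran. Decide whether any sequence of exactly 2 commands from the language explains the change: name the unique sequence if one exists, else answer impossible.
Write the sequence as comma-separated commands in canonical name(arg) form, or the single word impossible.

key: order matters: swapping strafe(right, 2) and back(3) lands elsewhere
initial: at (3,7), heading north
1. strafe(right, 2) → at (5,7), heading north
2. back(3) → at (5,4), heading north
no rival 2-sequence matches.

strafe(right, 2), back(3)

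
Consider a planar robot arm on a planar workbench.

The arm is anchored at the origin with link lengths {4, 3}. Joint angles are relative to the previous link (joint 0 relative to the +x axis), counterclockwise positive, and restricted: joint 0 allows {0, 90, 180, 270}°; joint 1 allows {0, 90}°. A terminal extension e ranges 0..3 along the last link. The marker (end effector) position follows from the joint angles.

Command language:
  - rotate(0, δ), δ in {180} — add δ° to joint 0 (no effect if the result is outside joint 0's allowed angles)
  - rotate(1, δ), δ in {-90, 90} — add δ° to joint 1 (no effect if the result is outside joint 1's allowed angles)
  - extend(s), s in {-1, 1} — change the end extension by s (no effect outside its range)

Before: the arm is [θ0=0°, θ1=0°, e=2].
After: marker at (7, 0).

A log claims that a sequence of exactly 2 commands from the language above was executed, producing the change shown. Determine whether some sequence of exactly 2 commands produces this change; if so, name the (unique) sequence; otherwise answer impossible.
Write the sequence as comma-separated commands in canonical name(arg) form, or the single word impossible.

start: [θ0=0°, θ1=0°, e=2]
step 1 (extend(-1)): [θ0=0°, θ1=0°, e=1]
step 2 (extend(-1)): [θ0=0°, θ1=0°, e=0]
no other 2-command option fits: unique.

extend(-1), extend(-1)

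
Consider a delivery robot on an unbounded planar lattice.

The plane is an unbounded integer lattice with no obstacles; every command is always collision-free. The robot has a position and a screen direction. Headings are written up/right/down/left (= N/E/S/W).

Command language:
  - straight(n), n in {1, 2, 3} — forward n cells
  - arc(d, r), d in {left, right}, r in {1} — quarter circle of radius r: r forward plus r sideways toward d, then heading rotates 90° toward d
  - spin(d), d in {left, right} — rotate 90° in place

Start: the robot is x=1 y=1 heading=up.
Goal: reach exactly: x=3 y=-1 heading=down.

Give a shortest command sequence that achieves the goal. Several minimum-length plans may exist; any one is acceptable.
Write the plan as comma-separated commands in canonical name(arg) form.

begin: x=1 y=1 heading=up
[1] after arc(right, 1): x=2 y=2 heading=right
[2] after arc(right, 1): x=3 y=1 heading=down
[3] after straight(2): x=3 y=-1 heading=down
minimal: 3 command(s), checked below 3.

arc(right, 1), arc(right, 1), straight(2)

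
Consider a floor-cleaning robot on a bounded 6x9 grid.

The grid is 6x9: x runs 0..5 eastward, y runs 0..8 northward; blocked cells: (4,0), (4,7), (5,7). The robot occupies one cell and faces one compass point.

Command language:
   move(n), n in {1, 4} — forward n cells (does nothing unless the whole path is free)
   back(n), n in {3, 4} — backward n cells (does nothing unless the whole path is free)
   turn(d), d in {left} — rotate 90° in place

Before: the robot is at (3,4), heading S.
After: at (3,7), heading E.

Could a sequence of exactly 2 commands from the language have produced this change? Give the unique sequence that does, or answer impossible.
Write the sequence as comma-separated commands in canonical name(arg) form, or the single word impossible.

key: position moved to (3,7) AND the heading swung to E — translation plus rotation needed
initial: at (3,4), heading S
t=1 back(3) ⇒ at (3,7), heading S
t=2 turn(left) ⇒ at (3,7), heading E
no other 2-command option fits: unique.

back(3), turn(left)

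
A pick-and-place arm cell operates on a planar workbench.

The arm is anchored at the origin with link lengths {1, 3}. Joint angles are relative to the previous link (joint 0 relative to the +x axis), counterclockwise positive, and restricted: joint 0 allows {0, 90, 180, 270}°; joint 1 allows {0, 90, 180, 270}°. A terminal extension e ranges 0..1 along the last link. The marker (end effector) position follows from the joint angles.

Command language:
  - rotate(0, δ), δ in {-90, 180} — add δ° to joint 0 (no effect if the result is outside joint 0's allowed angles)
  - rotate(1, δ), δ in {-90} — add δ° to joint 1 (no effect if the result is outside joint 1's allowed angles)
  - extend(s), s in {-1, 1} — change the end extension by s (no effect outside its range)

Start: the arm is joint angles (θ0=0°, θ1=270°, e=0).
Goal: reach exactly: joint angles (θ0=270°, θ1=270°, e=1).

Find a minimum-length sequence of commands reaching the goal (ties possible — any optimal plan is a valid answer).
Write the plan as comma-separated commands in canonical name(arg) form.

rotate(0, -90), extend(1)

initial: joint angles (θ0=0°, θ1=270°, e=0)
[1] after rotate(0, -90): joint angles (θ0=270°, θ1=270°, e=0)
[2] after extend(1): joint angles (θ0=270°, θ1=270°, e=1)
shorter routes all fall short; 2 is best.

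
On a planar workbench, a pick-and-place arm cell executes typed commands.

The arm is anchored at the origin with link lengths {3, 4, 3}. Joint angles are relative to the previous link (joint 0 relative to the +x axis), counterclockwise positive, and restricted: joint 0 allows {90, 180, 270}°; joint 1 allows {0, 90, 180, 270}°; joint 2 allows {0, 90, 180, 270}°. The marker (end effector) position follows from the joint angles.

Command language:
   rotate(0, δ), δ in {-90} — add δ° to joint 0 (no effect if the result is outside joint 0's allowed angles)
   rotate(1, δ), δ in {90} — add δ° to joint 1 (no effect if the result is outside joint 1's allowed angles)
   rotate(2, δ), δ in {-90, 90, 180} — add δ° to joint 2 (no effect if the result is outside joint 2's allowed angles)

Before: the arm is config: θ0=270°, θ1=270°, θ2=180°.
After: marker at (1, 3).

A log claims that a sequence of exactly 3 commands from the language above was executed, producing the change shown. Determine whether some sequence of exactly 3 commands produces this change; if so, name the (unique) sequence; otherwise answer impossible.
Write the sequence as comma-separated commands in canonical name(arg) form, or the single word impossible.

begin: config: θ0=270°, θ1=270°, θ2=180°
1. rotate(0, -90) → config: θ0=180°, θ1=270°, θ2=180°
2. rotate(0, -90) → config: θ0=90°, θ1=270°, θ2=180°
3. rotate(0, -90) → config: θ0=90°, θ1=270°, θ2=180°
uniquely the one of 125 3-step routes that fits.

rotate(0, -90), rotate(0, -90), rotate(0, -90)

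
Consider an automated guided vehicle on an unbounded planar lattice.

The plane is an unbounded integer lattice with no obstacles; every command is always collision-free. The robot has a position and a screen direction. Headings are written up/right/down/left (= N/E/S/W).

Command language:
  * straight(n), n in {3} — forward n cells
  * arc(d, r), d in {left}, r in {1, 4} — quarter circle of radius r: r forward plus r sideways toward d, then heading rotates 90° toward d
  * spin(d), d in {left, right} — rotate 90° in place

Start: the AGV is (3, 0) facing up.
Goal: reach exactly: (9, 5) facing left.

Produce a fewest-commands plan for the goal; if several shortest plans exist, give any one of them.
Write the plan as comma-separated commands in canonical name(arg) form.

start: (3, 0) facing up
t=1 spin(right) ⇒ (3, 0) facing right
t=2 straight(3) ⇒ (6, 0) facing right
t=3 arc(left, 4) ⇒ (10, 4) facing up
t=4 arc(left, 1) ⇒ (9, 5) facing left
no 3-step plan works, so 4 is optimal.

spin(right), straight(3), arc(left, 4), arc(left, 1)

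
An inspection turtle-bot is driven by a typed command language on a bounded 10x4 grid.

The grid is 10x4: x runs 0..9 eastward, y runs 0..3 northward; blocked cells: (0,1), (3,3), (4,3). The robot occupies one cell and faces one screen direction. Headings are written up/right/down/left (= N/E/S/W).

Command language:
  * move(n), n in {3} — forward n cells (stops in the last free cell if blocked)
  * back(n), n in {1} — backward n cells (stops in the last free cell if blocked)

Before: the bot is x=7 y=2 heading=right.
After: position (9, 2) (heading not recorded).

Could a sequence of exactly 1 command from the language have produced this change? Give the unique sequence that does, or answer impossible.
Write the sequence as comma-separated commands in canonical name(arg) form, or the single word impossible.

key: move(3) runs into the grid edge before its full distance
from: x=7 y=2 heading=right
t=1 move(3) ⇒ x=9 y=2 heading=right
no rival 1-sequence matches.

move(3)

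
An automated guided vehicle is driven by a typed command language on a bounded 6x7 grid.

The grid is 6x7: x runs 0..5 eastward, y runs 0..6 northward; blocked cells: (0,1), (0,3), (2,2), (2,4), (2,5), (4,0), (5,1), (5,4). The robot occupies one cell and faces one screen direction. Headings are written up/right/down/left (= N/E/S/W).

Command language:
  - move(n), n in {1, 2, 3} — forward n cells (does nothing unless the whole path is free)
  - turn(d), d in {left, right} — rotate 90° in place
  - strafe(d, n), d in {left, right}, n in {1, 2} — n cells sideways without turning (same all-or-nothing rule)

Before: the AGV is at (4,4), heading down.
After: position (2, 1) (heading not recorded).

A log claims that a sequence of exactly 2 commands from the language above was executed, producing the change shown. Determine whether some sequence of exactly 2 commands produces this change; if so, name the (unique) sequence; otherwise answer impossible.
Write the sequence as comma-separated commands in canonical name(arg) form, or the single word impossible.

move(3), strafe(right, 2)

key: order matters: swapping move(3) and strafe(right, 2) lands elsewhere
from: at (4,4), heading down
step 1 (move(3)): at (4,1), heading down
step 2 (strafe(right, 2)): at (2,1), heading down
all 81 alternatives checked — unique.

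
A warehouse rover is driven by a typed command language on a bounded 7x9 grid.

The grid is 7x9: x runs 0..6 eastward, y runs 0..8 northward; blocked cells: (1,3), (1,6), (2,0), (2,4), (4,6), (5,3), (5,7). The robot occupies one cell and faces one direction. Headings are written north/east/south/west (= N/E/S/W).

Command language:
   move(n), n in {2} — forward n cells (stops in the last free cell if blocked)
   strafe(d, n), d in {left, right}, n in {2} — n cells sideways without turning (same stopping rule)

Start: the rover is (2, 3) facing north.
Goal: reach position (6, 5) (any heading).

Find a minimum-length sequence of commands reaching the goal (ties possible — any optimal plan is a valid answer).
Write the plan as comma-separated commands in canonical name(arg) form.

strafe(right, 2), move(2), strafe(right, 2)

begin: (2, 3) facing north
step 1 (strafe(right, 2)): (4, 3) facing north
step 2 (move(2)): (4, 5) facing north
step 3 (strafe(right, 2)): (6, 5) facing north
no 2-step plan works, so 3 is optimal.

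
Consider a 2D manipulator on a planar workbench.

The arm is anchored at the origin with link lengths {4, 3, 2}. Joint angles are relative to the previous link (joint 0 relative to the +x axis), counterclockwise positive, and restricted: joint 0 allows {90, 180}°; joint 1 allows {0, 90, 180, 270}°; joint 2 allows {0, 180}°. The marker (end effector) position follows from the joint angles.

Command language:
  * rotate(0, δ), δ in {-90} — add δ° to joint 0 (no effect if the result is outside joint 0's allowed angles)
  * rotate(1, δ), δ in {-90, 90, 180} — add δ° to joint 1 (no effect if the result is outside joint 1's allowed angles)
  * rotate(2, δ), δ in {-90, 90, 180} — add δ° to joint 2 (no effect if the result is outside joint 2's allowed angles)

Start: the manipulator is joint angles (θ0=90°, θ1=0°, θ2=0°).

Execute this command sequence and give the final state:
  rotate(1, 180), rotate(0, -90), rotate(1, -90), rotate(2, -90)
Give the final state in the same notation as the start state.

joint angles (θ0=90°, θ1=90°, θ2=0°)

start: joint angles (θ0=90°, θ1=0°, θ2=0°)
step 1 (rotate(1, 180)): joint angles (θ0=90°, θ1=180°, θ2=0°)
step 2 (rotate(0, -90)): joint angles (θ0=90°, θ1=180°, θ2=0°)
step 3 (rotate(1, -90)): joint angles (θ0=90°, θ1=90°, θ2=0°)
step 4 (rotate(2, -90)): joint angles (θ0=90°, θ1=90°, θ2=0°)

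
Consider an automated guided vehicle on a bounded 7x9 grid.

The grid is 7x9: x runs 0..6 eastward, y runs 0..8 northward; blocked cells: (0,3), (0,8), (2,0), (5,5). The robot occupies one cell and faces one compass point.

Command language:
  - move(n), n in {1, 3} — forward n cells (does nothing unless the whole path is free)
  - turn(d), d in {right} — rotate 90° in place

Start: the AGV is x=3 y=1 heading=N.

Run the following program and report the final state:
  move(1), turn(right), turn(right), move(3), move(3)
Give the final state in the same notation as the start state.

start: x=3 y=1 heading=N
step 1 (move(1)): x=3 y=2 heading=N
step 2 (turn(right)): x=3 y=2 heading=E
step 3 (turn(right)): x=3 y=2 heading=S
step 4 (move(3)): x=3 y=2 heading=S
step 5 (move(3)): x=3 y=2 heading=S

x=3 y=2 heading=S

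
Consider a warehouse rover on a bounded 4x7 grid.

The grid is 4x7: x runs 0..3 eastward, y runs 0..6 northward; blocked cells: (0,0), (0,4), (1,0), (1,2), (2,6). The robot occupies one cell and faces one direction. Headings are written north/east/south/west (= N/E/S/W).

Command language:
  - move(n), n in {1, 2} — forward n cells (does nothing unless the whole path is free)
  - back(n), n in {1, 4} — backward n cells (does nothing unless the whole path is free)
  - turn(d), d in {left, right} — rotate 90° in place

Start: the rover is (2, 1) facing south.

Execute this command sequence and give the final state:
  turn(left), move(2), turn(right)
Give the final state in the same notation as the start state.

(2, 1) facing south

from: (2, 1) facing south
[1] after turn(left): (2, 1) facing east
[2] after move(2): (2, 1) facing east
[3] after turn(right): (2, 1) facing south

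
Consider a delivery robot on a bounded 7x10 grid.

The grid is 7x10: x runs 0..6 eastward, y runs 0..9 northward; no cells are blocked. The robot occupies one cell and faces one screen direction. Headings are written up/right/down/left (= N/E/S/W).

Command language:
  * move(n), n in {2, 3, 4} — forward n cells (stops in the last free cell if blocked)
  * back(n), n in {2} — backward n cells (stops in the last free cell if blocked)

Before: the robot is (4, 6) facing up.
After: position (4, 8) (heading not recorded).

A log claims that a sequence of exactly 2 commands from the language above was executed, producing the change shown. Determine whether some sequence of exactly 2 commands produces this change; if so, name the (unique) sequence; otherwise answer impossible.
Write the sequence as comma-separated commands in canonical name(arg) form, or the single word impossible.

key: running move(4) before back(2) would end elsewhere — order is forced
begin: (4, 6) facing up
step 1 (back(2)): (4, 4) facing up
step 2 (move(4)): (4, 8) facing up
no rival 2-sequence matches.

back(2), move(4)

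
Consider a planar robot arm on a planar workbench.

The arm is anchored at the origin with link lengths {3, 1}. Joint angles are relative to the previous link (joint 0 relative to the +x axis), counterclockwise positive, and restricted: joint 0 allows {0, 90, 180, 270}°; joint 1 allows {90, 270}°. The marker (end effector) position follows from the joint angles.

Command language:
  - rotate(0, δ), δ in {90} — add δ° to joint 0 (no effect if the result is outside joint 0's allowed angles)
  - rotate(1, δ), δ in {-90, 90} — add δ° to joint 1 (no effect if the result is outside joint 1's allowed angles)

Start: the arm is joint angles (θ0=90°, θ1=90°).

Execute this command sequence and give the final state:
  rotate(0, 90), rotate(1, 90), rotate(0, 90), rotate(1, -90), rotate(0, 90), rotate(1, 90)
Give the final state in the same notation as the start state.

joint angles (θ0=0°, θ1=90°)

initial: joint angles (θ0=90°, θ1=90°)
1. rotate(0, 90) → joint angles (θ0=180°, θ1=90°)
2. rotate(1, 90) → joint angles (θ0=180°, θ1=90°)
3. rotate(0, 90) → joint angles (θ0=270°, θ1=90°)
4. rotate(1, -90) → joint angles (θ0=270°, θ1=90°)
5. rotate(0, 90) → joint angles (θ0=0°, θ1=90°)
6. rotate(1, 90) → joint angles (θ0=0°, θ1=90°)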